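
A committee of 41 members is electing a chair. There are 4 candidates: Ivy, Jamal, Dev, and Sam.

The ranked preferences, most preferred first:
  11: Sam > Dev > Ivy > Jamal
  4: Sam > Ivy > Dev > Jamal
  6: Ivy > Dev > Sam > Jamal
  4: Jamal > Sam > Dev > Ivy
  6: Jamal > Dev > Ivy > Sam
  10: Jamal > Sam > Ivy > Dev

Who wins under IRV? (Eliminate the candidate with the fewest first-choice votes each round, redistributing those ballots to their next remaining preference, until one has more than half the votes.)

Round 1: Ivy 6, Jamal 20, Dev 0, Sam 15. Dev eliminated.
Round 2: Ivy 6, Jamal 20, Sam 15. Ivy eliminated.
Round 3: Jamal 20, Sam 21. Sam has a majority (≥21).

Sam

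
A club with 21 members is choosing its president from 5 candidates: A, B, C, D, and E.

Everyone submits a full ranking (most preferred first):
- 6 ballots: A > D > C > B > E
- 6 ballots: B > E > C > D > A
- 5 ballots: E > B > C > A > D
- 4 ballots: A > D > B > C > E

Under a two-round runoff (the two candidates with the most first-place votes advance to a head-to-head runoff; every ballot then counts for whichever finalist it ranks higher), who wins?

Round 1 first-place votes: A 10, B 6, C 0, D 0, E 5. A and B advance.
Runoff: A is ranked above B on 10 ballots, B above A on 11.

B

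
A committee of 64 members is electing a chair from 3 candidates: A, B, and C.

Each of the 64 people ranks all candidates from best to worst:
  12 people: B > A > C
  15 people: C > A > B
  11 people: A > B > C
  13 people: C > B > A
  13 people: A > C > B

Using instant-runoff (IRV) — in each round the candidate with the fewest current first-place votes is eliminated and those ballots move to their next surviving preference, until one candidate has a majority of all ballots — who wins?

Round 1: A 24, B 12, C 28. B eliminated.
Round 2: A 36, C 28. A has a majority (≥33).

A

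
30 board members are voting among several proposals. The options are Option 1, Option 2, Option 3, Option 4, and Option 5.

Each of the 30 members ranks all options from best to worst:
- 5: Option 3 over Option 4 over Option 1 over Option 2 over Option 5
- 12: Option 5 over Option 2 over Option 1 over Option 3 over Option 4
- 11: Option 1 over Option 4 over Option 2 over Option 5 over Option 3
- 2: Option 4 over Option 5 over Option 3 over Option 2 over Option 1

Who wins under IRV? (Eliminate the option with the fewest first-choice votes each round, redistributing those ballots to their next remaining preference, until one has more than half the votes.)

Round 1: Option 1 11, Option 2 0, Option 3 5, Option 4 2, Option 5 12. Option 2 eliminated.
Round 2: Option 1 11, Option 3 5, Option 4 2, Option 5 12. Option 4 eliminated.
Round 3: Option 1 11, Option 3 5, Option 5 14. Option 3 eliminated.
Round 4: Option 1 16, Option 5 14. Option 1 has a majority (≥16).

Option 1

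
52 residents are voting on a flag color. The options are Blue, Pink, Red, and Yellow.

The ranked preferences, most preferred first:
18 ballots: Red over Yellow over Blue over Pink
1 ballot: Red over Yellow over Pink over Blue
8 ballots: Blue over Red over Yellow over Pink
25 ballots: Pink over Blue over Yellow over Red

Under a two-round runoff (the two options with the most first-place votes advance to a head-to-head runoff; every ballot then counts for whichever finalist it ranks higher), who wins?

Round 1 first-place votes: Blue 8, Pink 25, Red 19, Yellow 0. Pink and Red advance.
Runoff: Pink is ranked above Red on 25 ballots, Red above Pink on 27.

Red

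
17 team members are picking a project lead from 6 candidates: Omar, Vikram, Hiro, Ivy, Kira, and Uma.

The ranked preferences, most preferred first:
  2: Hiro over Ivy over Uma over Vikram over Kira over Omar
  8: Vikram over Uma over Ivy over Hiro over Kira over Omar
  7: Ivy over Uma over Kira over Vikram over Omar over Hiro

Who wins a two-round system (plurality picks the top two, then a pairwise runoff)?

Ivy

Round 1 first-place votes: Omar 0, Vikram 8, Hiro 2, Ivy 7, Kira 0, Uma 0. Vikram and Ivy advance.
Runoff: Vikram is ranked above Ivy on 8 ballots, Ivy above Vikram on 9.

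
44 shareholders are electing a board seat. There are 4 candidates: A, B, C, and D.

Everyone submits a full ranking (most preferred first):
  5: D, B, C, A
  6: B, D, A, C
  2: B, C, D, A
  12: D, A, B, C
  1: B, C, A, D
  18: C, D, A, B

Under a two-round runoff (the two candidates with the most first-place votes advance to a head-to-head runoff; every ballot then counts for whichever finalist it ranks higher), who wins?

D

Round 1 first-place votes: A 0, B 9, C 18, D 17. C and D advance.
Runoff: C is ranked above D on 21 ballots, D above C on 23.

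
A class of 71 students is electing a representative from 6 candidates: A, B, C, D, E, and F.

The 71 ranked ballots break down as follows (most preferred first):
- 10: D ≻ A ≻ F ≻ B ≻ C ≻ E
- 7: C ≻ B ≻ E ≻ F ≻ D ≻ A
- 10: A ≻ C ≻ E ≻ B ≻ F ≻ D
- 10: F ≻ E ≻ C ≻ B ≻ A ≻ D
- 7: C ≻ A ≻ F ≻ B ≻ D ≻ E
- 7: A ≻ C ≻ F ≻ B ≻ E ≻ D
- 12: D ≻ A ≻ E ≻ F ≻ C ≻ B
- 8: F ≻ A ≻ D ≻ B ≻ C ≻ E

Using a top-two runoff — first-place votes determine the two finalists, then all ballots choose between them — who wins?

Round 1 first-place votes: A 17, B 0, C 14, D 22, E 0, F 18. D and F advance.
Runoff: D is ranked above F on 22 ballots, F above D on 49.

F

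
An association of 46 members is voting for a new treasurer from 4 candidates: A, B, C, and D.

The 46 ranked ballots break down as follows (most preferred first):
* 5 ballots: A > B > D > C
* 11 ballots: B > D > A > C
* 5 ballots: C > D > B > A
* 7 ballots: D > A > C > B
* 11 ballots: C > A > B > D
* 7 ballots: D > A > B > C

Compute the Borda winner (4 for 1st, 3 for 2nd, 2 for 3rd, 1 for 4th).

A: 5×4 + 11×2 + 5×1 + 7×3 + 11×3 + 7×3 = 122
B: 5×3 + 11×4 + 5×2 + 7×1 + 11×2 + 7×2 = 112
C: 5×1 + 11×1 + 5×4 + 7×2 + 11×4 + 7×1 = 101
D: 5×2 + 11×3 + 5×3 + 7×4 + 11×1 + 7×4 = 125

D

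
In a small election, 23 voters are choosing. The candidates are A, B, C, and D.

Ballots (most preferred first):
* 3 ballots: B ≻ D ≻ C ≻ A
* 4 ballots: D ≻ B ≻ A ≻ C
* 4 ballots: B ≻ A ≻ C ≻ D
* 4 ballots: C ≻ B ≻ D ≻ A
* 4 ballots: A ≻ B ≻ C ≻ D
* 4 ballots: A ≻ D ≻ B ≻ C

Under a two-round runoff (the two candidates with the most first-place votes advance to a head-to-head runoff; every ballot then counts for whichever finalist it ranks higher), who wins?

Round 1 first-place votes: A 8, B 7, C 4, D 4. A and B advance.
Runoff: A is ranked above B on 8 ballots, B above A on 15.

B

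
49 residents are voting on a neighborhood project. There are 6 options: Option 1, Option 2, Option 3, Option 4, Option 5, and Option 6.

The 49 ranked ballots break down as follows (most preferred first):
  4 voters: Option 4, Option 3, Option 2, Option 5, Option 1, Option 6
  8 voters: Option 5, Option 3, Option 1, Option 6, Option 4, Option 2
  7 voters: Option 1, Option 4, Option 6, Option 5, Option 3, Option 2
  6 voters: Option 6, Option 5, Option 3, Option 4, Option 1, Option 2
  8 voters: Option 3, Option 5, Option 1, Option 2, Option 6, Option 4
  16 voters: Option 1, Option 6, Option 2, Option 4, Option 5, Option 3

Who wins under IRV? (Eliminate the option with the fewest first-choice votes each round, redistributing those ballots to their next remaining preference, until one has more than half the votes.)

Option 5

Round 1: Option 1 23, Option 2 0, Option 3 8, Option 4 4, Option 5 8, Option 6 6. Option 2 eliminated.
Round 2: Option 1 23, Option 3 8, Option 4 4, Option 5 8, Option 6 6. Option 4 eliminated.
Round 3: Option 1 23, Option 3 12, Option 5 8, Option 6 6. Option 6 eliminated.
Round 4: Option 1 23, Option 3 12, Option 5 14. Option 3 eliminated.
Round 5: Option 1 23, Option 5 26. Option 5 has a majority (≥25).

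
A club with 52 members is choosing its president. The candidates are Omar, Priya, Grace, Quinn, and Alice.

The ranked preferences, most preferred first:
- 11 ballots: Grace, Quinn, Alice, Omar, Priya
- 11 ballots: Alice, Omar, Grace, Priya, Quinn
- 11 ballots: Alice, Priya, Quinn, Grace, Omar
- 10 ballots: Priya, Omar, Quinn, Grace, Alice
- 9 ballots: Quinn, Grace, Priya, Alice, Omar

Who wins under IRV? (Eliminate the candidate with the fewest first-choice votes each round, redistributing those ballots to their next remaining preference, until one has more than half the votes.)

Round 1: Omar 0, Priya 10, Grace 11, Quinn 9, Alice 22. Omar eliminated.
Round 2: Priya 10, Grace 11, Quinn 9, Alice 22. Quinn eliminated.
Round 3: Priya 10, Grace 20, Alice 22. Priya eliminated.
Round 4: Grace 30, Alice 22. Grace has a majority (≥27).

Grace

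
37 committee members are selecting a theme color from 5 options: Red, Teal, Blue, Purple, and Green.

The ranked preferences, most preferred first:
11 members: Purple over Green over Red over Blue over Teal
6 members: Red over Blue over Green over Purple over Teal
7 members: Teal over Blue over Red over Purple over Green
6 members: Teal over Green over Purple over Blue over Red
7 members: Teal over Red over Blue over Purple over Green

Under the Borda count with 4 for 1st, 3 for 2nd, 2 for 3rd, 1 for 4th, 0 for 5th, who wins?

Red: 11×2 + 6×4 + 7×2 + 6×0 + 7×3 = 81
Teal: 11×0 + 6×0 + 7×4 + 6×4 + 7×4 = 80
Blue: 11×1 + 6×3 + 7×3 + 6×1 + 7×2 = 70
Purple: 11×4 + 6×1 + 7×1 + 6×2 + 7×1 = 76
Green: 11×3 + 6×2 + 7×0 + 6×3 + 7×0 = 63

Red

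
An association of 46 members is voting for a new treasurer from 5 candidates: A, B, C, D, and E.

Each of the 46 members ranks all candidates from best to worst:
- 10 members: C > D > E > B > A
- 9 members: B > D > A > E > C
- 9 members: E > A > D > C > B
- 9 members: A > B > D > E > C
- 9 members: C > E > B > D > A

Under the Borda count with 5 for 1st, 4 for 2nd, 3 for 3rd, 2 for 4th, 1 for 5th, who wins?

A: 10×1 + 9×3 + 9×4 + 9×5 + 9×1 = 127
B: 10×2 + 9×5 + 9×1 + 9×4 + 9×3 = 137
C: 10×5 + 9×1 + 9×2 + 9×1 + 9×5 = 131
D: 10×4 + 9×4 + 9×3 + 9×3 + 9×2 = 148
E: 10×3 + 9×2 + 9×5 + 9×2 + 9×4 = 147

D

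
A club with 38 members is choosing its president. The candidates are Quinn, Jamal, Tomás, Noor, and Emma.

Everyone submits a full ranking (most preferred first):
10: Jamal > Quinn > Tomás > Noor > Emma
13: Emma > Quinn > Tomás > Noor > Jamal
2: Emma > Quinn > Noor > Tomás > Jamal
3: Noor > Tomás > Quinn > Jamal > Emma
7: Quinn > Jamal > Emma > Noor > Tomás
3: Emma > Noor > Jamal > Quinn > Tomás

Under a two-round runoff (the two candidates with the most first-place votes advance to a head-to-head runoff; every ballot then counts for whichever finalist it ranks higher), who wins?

Jamal

Round 1 first-place votes: Quinn 7, Jamal 10, Tomás 0, Noor 3, Emma 18. Emma and Jamal advance.
Runoff: Emma is ranked above Jamal on 18 ballots, Jamal above Emma on 20.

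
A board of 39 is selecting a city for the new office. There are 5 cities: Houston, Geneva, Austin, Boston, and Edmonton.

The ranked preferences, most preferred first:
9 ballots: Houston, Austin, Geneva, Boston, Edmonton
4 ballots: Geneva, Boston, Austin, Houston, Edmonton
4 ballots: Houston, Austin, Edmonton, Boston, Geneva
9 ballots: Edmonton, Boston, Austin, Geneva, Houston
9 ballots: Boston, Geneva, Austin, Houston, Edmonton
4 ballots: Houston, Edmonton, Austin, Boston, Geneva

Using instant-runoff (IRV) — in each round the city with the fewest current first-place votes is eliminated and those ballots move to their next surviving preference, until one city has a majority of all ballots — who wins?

Boston

Round 1: Houston 17, Geneva 4, Austin 0, Boston 9, Edmonton 9. Austin eliminated.
Round 2: Houston 17, Geneva 4, Boston 9, Edmonton 9. Geneva eliminated.
Round 3: Houston 17, Boston 13, Edmonton 9. Edmonton eliminated.
Round 4: Houston 17, Boston 22. Boston has a majority (≥20).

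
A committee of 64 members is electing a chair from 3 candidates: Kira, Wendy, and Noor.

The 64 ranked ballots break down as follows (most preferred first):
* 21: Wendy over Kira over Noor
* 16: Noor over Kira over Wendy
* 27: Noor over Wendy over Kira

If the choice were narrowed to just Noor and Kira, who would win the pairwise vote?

Noor is ranked above Kira on 43 ballots; Kira above Noor on 21.

Noor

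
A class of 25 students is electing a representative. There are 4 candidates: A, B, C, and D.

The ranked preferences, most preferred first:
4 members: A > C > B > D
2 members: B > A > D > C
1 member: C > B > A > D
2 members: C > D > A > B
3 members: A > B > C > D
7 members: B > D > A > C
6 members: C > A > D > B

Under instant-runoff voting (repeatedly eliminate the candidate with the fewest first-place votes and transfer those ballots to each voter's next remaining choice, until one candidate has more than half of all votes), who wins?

C

Round 1: A 7, B 9, C 9, D 0. D eliminated.
Round 2: A 7, B 9, C 9. A eliminated.
Round 3: B 12, C 13. C has a majority (≥13).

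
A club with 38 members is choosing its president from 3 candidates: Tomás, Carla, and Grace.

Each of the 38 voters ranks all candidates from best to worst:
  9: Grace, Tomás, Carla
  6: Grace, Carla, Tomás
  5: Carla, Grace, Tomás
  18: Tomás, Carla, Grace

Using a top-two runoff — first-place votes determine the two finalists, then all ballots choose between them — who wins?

Round 1 first-place votes: Tomás 18, Carla 5, Grace 15. Tomás and Grace advance.
Runoff: Tomás is ranked above Grace on 18 ballots, Grace above Tomás on 20.

Grace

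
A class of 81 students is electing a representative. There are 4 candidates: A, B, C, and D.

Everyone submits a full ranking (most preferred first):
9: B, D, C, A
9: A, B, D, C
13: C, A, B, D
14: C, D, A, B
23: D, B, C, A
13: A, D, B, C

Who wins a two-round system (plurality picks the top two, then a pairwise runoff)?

Round 1 first-place votes: A 22, B 9, C 27, D 23. C and D advance.
Runoff: C is ranked above D on 27 ballots, D above C on 54.

D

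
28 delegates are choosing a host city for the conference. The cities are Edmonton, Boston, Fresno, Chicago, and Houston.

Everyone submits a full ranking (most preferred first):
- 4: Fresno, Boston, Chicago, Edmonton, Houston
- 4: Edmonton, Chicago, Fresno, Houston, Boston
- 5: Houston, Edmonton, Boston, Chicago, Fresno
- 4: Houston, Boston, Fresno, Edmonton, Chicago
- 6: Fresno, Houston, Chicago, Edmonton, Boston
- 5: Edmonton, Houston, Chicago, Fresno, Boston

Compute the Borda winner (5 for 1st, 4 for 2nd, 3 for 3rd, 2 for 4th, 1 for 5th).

Houston

Edmonton: 4×2 + 4×5 + 5×4 + 4×2 + 6×2 + 5×5 = 93
Boston: 4×4 + 4×1 + 5×3 + 4×4 + 6×1 + 5×1 = 62
Fresno: 4×5 + 4×3 + 5×1 + 4×3 + 6×5 + 5×2 = 89
Chicago: 4×3 + 4×4 + 5×2 + 4×1 + 6×3 + 5×3 = 75
Houston: 4×1 + 4×2 + 5×5 + 4×5 + 6×4 + 5×4 = 101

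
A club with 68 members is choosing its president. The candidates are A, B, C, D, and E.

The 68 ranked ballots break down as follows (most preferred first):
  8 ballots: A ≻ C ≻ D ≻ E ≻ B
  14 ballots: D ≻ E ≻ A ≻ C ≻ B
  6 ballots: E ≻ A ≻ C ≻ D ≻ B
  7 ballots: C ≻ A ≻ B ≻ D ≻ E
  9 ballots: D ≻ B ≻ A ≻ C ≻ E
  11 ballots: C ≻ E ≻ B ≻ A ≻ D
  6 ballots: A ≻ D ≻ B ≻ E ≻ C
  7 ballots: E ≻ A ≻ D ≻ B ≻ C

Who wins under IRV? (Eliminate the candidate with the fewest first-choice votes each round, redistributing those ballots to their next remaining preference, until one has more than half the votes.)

Round 1: A 14, B 0, C 18, D 23, E 13. B eliminated.
Round 2: A 14, C 18, D 23, E 13. E eliminated.
Round 3: A 27, C 18, D 23. C eliminated.
Round 4: A 45, D 23. A has a majority (≥35).

A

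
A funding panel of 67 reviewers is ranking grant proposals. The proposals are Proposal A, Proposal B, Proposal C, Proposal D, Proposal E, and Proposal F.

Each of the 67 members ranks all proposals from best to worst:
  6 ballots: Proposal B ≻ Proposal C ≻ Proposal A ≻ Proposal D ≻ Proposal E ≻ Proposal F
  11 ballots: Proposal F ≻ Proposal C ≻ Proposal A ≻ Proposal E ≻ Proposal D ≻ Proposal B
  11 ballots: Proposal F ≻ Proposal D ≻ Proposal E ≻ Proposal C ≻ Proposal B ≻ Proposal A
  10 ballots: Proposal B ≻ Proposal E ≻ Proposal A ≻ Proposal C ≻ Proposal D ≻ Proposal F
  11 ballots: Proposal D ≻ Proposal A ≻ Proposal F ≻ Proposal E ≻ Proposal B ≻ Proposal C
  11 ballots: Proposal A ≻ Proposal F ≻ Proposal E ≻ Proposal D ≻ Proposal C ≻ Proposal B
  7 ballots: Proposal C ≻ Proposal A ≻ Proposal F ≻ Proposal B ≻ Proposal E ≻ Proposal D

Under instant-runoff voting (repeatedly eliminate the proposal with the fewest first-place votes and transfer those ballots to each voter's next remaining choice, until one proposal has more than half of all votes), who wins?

Proposal A

Round 1: Proposal A 11, Proposal B 16, Proposal C 7, Proposal D 11, Proposal E 0, Proposal F 22. Proposal E eliminated.
Round 2: Proposal A 11, Proposal B 16, Proposal C 7, Proposal D 11, Proposal F 22. Proposal C eliminated.
Round 3: Proposal A 18, Proposal B 16, Proposal D 11, Proposal F 22. Proposal D eliminated.
Round 4: Proposal A 29, Proposal B 16, Proposal F 22. Proposal B eliminated.
Round 5: Proposal A 45, Proposal F 22. Proposal A has a majority (≥34).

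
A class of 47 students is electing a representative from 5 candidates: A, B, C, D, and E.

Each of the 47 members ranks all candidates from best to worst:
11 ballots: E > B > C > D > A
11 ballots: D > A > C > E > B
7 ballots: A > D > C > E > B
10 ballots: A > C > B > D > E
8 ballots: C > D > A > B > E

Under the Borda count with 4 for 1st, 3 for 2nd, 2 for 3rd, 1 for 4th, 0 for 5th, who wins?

C

A: 11×0 + 11×3 + 7×4 + 10×4 + 8×2 = 117
B: 11×3 + 11×0 + 7×0 + 10×2 + 8×1 = 61
C: 11×2 + 11×2 + 7×2 + 10×3 + 8×4 = 120
D: 11×1 + 11×4 + 7×3 + 10×1 + 8×3 = 110
E: 11×4 + 11×1 + 7×1 + 10×0 + 8×0 = 62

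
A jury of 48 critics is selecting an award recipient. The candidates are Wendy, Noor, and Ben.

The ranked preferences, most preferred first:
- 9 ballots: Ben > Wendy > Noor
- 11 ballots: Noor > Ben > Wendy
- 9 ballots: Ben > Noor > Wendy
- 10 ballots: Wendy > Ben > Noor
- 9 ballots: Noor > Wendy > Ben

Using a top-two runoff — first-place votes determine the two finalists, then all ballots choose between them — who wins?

Round 1 first-place votes: Wendy 10, Noor 20, Ben 18. Noor and Ben advance.
Runoff: Noor is ranked above Ben on 20 ballots, Ben above Noor on 28.

Ben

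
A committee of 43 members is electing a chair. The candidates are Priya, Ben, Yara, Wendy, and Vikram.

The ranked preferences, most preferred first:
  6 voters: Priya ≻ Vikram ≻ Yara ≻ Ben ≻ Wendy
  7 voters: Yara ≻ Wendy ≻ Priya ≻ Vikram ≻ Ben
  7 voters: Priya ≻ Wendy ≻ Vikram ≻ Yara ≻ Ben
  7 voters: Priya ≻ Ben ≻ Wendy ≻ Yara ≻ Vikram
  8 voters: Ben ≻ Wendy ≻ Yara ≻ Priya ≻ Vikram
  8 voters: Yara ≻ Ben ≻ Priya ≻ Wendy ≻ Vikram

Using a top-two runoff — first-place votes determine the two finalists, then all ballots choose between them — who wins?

Yara

Round 1 first-place votes: Priya 20, Ben 8, Yara 15, Wendy 0, Vikram 0. Priya and Yara advance.
Runoff: Priya is ranked above Yara on 20 ballots, Yara above Priya on 23.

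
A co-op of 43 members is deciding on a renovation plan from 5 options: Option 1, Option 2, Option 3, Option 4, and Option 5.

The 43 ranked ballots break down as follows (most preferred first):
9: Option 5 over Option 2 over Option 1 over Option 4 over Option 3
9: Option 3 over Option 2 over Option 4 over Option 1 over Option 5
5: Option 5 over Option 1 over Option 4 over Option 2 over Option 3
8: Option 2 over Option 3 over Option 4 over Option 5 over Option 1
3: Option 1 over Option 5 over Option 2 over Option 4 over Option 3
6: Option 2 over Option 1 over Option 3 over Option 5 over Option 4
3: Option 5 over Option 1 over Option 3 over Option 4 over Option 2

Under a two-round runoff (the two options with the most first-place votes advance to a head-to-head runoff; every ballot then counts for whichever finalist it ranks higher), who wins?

Option 2

Round 1 first-place votes: Option 1 3, Option 2 14, Option 3 9, Option 4 0, Option 5 17. Option 5 and Option 2 advance.
Runoff: Option 5 is ranked above Option 2 on 20 ballots, Option 2 above Option 5 on 23.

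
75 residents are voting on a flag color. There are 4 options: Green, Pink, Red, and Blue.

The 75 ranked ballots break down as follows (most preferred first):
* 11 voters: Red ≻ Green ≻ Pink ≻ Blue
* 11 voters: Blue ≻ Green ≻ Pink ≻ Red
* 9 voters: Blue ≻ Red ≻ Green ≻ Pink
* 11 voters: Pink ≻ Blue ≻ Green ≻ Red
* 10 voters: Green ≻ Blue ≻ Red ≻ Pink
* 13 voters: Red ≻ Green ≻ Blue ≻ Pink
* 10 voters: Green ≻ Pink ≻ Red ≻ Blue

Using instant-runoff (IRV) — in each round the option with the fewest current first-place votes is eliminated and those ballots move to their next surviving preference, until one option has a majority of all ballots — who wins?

Blue

Round 1: Green 20, Pink 11, Red 24, Blue 20. Pink eliminated.
Round 2: Green 20, Red 24, Blue 31. Green eliminated.
Round 3: Red 34, Blue 41. Blue has a majority (≥38).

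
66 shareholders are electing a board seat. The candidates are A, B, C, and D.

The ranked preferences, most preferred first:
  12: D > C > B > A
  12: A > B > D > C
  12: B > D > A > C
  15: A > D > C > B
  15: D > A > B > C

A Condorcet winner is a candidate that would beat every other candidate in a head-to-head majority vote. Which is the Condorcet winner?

D vs A: 39–27
D vs B: 42–24
D vs C: 66–0
D beats every other candidate.

D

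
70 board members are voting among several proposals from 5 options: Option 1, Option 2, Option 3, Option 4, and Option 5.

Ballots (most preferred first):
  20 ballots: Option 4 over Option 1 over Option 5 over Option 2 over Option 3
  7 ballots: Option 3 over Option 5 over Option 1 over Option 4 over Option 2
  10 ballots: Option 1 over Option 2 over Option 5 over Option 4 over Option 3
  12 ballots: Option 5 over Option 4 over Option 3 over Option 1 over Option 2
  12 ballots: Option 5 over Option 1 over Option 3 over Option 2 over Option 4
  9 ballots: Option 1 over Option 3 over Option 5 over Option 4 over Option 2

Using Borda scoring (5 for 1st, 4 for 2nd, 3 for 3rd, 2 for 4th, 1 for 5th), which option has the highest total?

Option 1

Option 1: 20×4 + 7×3 + 10×5 + 12×2 + 12×4 + 9×5 = 268
Option 2: 20×2 + 7×1 + 10×4 + 12×1 + 12×2 + 9×1 = 132
Option 3: 20×1 + 7×5 + 10×1 + 12×3 + 12×3 + 9×4 = 173
Option 4: 20×5 + 7×2 + 10×2 + 12×4 + 12×1 + 9×2 = 212
Option 5: 20×3 + 7×4 + 10×3 + 12×5 + 12×5 + 9×3 = 265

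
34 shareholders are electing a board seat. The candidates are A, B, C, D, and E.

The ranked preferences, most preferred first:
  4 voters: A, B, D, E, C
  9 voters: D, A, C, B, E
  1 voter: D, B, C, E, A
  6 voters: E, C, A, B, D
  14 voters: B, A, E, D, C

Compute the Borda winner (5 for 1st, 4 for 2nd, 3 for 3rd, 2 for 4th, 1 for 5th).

A: 4×5 + 9×4 + 1×1 + 6×3 + 14×4 = 131
B: 4×4 + 9×2 + 1×4 + 6×2 + 14×5 = 120
C: 4×1 + 9×3 + 1×3 + 6×4 + 14×1 = 72
D: 4×3 + 9×5 + 1×5 + 6×1 + 14×2 = 96
E: 4×2 + 9×1 + 1×2 + 6×5 + 14×3 = 91

A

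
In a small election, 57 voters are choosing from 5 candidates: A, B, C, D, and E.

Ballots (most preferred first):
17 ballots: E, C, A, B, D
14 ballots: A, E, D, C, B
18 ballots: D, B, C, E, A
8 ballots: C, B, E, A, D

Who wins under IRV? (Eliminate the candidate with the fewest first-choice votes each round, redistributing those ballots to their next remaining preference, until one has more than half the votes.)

E

Round 1: A 14, B 0, C 8, D 18, E 17. B eliminated.
Round 2: A 14, C 8, D 18, E 17. C eliminated.
Round 3: A 14, D 18, E 25. A eliminated.
Round 4: D 18, E 39. E has a majority (≥29).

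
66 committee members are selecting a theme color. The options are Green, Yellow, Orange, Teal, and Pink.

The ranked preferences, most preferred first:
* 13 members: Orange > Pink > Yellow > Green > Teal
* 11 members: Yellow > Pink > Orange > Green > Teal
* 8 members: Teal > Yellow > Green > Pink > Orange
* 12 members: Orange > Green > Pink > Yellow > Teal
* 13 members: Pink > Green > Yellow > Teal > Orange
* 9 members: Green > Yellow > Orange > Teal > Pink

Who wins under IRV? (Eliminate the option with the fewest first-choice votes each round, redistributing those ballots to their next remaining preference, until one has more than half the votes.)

Round 1: Green 9, Yellow 11, Orange 25, Teal 8, Pink 13. Teal eliminated.
Round 2: Green 9, Yellow 19, Orange 25, Pink 13. Green eliminated.
Round 3: Yellow 28, Orange 25, Pink 13. Pink eliminated.
Round 4: Yellow 41, Orange 25. Yellow has a majority (≥34).

Yellow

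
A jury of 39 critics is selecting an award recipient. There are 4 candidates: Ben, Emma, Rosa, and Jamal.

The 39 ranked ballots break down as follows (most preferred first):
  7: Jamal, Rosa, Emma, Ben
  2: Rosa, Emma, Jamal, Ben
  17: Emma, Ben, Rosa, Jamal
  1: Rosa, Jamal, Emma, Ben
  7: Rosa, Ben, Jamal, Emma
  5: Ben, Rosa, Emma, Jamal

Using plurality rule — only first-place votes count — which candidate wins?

First-place votes: Ben 5, Emma 17, Rosa 10, Jamal 7.

Emma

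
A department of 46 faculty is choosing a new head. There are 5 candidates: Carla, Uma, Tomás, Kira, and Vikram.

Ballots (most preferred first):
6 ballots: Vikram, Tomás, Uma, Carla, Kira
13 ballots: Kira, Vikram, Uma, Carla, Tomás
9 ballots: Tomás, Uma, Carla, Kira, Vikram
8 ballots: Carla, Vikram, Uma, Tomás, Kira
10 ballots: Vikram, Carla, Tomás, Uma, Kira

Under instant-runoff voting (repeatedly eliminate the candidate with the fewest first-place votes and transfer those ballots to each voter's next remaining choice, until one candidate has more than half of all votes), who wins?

Vikram

Round 1: Carla 8, Uma 0, Tomás 9, Kira 13, Vikram 16. Uma eliminated.
Round 2: Carla 8, Tomás 9, Kira 13, Vikram 16. Carla eliminated.
Round 3: Tomás 9, Kira 13, Vikram 24. Vikram has a majority (≥24).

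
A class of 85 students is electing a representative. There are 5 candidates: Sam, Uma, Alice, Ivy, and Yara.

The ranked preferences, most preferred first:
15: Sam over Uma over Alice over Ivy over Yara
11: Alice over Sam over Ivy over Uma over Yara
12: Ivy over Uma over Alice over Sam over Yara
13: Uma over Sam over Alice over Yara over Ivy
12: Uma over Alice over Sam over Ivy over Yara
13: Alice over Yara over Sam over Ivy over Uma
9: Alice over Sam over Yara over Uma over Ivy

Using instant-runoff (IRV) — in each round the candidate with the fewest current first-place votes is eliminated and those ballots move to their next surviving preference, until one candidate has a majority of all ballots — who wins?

Uma

Round 1: Sam 15, Uma 25, Alice 33, Ivy 12, Yara 0. Yara eliminated.
Round 2: Sam 15, Uma 25, Alice 33, Ivy 12. Ivy eliminated.
Round 3: Sam 15, Uma 37, Alice 33. Sam eliminated.
Round 4: Uma 52, Alice 33. Uma has a majority (≥43).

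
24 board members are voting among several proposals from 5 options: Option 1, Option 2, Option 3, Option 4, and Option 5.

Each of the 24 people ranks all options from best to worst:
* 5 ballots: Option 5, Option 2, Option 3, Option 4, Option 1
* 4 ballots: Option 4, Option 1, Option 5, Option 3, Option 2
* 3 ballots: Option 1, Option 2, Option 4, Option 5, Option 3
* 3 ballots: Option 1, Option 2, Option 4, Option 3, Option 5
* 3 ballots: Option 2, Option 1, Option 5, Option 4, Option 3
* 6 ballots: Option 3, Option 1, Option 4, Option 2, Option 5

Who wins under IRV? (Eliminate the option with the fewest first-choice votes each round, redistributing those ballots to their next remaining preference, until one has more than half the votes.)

Option 1

Round 1: Option 1 6, Option 2 3, Option 3 6, Option 4 4, Option 5 5. Option 2 eliminated.
Round 2: Option 1 9, Option 3 6, Option 4 4, Option 5 5. Option 4 eliminated.
Round 3: Option 1 13, Option 3 6, Option 5 5. Option 1 has a majority (≥13).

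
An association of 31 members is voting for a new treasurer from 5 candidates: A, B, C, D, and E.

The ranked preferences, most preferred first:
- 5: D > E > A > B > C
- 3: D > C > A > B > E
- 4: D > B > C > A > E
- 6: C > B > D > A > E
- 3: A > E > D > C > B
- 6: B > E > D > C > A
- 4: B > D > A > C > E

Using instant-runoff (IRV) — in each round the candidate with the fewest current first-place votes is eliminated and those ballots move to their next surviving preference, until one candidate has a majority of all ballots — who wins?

B

Round 1: A 3, B 10, C 6, D 12, E 0. E eliminated.
Round 2: A 3, B 10, C 6, D 12. A eliminated.
Round 3: B 10, C 6, D 15. C eliminated.
Round 4: B 16, D 15. B has a majority (≥16).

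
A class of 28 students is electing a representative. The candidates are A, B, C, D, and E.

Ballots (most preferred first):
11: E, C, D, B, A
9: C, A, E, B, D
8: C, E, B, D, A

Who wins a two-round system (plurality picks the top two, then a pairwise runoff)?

C

Round 1 first-place votes: A 0, B 0, C 17, D 0, E 11. C and E advance.
Runoff: C is ranked above E on 17 ballots, E above C on 11.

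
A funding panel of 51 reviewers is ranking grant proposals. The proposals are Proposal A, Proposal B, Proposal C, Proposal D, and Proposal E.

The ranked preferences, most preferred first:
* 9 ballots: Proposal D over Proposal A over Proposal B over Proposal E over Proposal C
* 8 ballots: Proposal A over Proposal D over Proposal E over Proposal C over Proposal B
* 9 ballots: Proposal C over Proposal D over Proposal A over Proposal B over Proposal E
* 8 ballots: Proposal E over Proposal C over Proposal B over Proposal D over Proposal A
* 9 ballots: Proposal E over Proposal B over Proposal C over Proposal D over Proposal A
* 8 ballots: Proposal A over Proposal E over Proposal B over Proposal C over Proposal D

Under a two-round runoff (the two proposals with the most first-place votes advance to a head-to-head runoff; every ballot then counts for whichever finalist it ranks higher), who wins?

Round 1 first-place votes: Proposal A 16, Proposal B 0, Proposal C 9, Proposal D 9, Proposal E 17. Proposal E and Proposal A advance.
Runoff: Proposal E is ranked above Proposal A on 17 ballots, Proposal A above Proposal E on 34.

Proposal A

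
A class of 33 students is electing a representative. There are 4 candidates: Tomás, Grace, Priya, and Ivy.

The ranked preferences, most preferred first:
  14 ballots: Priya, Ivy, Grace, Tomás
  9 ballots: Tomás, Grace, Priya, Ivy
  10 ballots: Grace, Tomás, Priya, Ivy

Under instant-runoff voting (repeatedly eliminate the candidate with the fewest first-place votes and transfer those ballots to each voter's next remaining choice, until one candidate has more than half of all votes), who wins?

Grace

Round 1: Tomás 9, Grace 10, Priya 14, Ivy 0. Ivy eliminated.
Round 2: Tomás 9, Grace 10, Priya 14. Tomás eliminated.
Round 3: Grace 19, Priya 14. Grace has a majority (≥17).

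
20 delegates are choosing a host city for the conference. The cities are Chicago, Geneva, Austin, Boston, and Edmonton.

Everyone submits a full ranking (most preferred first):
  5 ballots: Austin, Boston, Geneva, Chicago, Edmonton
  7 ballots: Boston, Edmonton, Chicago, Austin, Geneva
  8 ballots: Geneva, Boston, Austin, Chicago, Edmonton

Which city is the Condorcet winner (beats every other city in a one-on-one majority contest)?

Boston vs Chicago: 20–0
Boston vs Geneva: 12–8
Boston vs Austin: 15–5
Boston vs Edmonton: 20–0
Boston beats every other city.

Boston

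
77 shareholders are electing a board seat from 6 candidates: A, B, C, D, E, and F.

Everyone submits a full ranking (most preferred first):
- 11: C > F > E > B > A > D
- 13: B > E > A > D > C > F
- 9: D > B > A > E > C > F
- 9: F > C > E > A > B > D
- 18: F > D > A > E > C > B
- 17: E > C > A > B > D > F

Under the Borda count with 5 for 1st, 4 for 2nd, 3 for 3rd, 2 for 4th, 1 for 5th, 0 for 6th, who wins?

A: 11×1 + 13×3 + 9×3 + 9×2 + 18×3 + 17×3 = 200
B: 11×2 + 13×5 + 9×4 + 9×1 + 18×0 + 17×2 = 166
C: 11×5 + 13×1 + 9×1 + 9×4 + 18×1 + 17×4 = 199
D: 11×0 + 13×2 + 9×5 + 9×0 + 18×4 + 17×1 = 160
E: 11×3 + 13×4 + 9×2 + 9×3 + 18×2 + 17×5 = 251
F: 11×4 + 13×0 + 9×0 + 9×5 + 18×5 + 17×0 = 179

E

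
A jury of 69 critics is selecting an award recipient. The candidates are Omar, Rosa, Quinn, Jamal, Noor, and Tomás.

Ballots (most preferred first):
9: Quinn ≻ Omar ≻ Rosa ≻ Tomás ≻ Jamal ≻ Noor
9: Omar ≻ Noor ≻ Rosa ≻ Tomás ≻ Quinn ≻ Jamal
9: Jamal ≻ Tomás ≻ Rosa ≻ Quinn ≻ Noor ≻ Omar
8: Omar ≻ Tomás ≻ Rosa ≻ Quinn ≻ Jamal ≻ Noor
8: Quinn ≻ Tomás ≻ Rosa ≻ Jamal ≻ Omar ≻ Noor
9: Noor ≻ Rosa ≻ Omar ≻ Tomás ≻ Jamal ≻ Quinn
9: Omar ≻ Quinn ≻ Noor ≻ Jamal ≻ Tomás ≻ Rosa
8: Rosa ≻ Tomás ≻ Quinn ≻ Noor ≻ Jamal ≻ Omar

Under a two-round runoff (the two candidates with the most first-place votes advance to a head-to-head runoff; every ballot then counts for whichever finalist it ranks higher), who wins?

Omar

Round 1 first-place votes: Omar 26, Rosa 8, Quinn 17, Jamal 9, Noor 9, Tomás 0. Omar and Quinn advance.
Runoff: Omar is ranked above Quinn on 35 ballots, Quinn above Omar on 34.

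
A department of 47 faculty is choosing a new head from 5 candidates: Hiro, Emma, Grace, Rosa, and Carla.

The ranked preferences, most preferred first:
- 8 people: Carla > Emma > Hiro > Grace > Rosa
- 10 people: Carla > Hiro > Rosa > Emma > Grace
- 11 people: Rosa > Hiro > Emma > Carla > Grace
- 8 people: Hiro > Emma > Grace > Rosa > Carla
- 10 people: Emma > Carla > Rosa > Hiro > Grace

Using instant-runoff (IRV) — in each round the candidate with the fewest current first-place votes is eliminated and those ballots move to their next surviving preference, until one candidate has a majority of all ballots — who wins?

Emma

Round 1: Hiro 8, Emma 10, Grace 0, Rosa 11, Carla 18. Grace eliminated.
Round 2: Hiro 8, Emma 10, Rosa 11, Carla 18. Hiro eliminated.
Round 3: Emma 18, Rosa 11, Carla 18. Rosa eliminated.
Round 4: Emma 29, Carla 18. Emma has a majority (≥24).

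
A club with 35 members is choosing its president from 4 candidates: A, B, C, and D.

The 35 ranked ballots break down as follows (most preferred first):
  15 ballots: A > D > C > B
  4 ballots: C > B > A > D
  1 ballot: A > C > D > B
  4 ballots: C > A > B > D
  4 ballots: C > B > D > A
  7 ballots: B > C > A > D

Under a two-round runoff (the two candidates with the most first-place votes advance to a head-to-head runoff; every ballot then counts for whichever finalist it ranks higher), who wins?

C

Round 1 first-place votes: A 16, B 7, C 12, D 0. A and C advance.
Runoff: A is ranked above C on 16 ballots, C above A on 19.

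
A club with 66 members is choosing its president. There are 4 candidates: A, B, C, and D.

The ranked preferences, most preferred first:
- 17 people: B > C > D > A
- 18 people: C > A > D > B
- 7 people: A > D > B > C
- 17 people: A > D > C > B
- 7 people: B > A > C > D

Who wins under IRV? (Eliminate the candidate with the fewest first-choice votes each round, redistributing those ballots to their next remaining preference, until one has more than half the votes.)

Round 1: A 24, B 24, C 18, D 0. D eliminated.
Round 2: A 24, B 24, C 18. C eliminated.
Round 3: A 42, B 24. A has a majority (≥34).

A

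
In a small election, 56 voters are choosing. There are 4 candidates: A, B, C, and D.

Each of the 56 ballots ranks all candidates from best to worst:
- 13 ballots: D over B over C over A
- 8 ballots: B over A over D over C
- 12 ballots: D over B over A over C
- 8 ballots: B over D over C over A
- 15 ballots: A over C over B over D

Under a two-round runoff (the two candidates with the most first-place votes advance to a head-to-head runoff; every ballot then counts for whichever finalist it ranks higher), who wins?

Round 1 first-place votes: A 15, B 16, C 0, D 25. D and B advance.
Runoff: D is ranked above B on 25 ballots, B above D on 31.

B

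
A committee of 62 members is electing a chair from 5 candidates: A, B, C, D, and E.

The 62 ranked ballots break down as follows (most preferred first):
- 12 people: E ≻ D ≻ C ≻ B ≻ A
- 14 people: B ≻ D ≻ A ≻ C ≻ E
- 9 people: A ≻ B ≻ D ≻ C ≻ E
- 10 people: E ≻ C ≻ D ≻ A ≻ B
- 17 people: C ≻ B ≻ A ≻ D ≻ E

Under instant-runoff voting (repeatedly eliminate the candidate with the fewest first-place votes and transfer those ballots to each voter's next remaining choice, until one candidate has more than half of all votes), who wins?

Round 1: A 9, B 14, C 17, D 0, E 22. D eliminated.
Round 2: A 9, B 14, C 17, E 22. A eliminated.
Round 3: B 23, C 17, E 22. C eliminated.
Round 4: B 40, E 22. B has a majority (≥32).

B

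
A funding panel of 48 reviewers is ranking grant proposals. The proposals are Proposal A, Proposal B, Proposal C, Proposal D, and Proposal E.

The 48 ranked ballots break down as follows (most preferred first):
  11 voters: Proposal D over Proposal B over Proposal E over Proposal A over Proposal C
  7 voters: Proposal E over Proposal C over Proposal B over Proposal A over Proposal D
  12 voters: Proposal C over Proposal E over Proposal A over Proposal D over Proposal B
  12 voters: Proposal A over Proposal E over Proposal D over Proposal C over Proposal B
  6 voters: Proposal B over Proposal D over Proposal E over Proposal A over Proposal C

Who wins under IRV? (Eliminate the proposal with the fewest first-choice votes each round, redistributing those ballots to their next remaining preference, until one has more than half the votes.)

Proposal D

Round 1: Proposal A 12, Proposal B 6, Proposal C 12, Proposal D 11, Proposal E 7. Proposal B eliminated.
Round 2: Proposal A 12, Proposal C 12, Proposal D 17, Proposal E 7. Proposal E eliminated.
Round 3: Proposal A 12, Proposal C 19, Proposal D 17. Proposal A eliminated.
Round 4: Proposal C 19, Proposal D 29. Proposal D has a majority (≥25).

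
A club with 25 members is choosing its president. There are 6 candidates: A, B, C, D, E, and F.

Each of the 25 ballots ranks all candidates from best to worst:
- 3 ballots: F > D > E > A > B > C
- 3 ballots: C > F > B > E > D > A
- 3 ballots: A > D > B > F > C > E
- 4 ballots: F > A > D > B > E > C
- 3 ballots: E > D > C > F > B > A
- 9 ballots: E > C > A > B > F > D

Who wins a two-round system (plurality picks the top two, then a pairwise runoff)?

F

Round 1 first-place votes: A 3, B 0, C 3, D 0, E 12, F 7. E and F advance.
Runoff: E is ranked above F on 12 ballots, F above E on 13.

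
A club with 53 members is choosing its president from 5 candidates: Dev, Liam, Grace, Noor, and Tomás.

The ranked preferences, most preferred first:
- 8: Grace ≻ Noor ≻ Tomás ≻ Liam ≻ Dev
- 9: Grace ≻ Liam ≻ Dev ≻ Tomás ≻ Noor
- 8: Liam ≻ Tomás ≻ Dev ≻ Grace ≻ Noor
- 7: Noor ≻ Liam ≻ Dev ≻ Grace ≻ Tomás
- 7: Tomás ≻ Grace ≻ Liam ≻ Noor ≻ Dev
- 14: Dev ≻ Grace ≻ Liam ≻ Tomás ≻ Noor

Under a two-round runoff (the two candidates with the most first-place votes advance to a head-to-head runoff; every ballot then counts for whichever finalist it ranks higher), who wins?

Round 1 first-place votes: Dev 14, Liam 8, Grace 17, Noor 7, Tomás 7. Grace and Dev advance.
Runoff: Grace is ranked above Dev on 24 ballots, Dev above Grace on 29.

Dev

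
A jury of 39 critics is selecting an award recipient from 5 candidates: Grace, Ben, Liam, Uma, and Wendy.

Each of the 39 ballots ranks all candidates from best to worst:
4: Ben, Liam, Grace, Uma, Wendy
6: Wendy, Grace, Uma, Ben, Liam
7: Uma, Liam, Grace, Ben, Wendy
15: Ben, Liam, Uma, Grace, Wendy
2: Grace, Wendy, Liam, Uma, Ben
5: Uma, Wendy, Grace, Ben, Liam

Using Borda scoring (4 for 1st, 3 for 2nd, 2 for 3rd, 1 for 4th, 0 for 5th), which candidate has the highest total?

Uma

Grace: 4×2 + 6×3 + 7×2 + 15×1 + 2×4 + 5×2 = 73
Ben: 4×4 + 6×1 + 7×1 + 15×4 + 2×0 + 5×1 = 94
Liam: 4×3 + 6×0 + 7×3 + 15×3 + 2×2 + 5×0 = 82
Uma: 4×1 + 6×2 + 7×4 + 15×2 + 2×1 + 5×4 = 96
Wendy: 4×0 + 6×4 + 7×0 + 15×0 + 2×3 + 5×3 = 45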